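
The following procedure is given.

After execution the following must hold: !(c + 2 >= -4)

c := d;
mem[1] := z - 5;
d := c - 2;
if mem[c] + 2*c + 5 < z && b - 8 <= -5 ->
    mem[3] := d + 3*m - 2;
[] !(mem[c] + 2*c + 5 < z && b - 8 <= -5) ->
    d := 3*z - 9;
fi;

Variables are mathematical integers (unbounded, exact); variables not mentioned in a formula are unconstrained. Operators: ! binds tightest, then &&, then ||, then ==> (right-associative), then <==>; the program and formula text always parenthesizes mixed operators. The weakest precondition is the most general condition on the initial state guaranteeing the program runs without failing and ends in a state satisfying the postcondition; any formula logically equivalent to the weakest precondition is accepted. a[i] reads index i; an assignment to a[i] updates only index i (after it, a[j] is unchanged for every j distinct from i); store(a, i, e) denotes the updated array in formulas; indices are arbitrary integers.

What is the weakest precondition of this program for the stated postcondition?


Working backward. After the program, the postcondition !(c + 2 >= -4) must hold; in canonical form it is !(c >= -6).
Then branch requires !(c >= -6); else branch requires !(c >= -6).
Before the if: ((mem[c] + 2*c < z - 5 && b <= 3) ==> (!(c >= -6))) && ((!(mem[c] + 2*c < z - 5 && b <= 3)) ==> (!(c >= -6)))
Before d := c - 2: ((mem[c] + 2*c < z - 5 && b <= 3) ==> (!(c >= -6))) && ((!(mem[c] + 2*c < z - 5 && b <= 3)) ==> (!(c >= -6)))
Before mem[1] := z - 5: ((store(mem, 1, z - 5)[c] + 2*c < z - 5 && b <= 3) ==> (!(c >= -6))) && ((!(store(mem, 1, z - 5)[c] + 2*c < z - 5 && b <= 3)) ==> (!(c >= -6)))
Before c := d: ((store(mem, 1, z - 5)[d] + 2*d < z - 5 && b <= 3) ==> (!(d >= -6))) && ((!(store(mem, 1, z - 5)[d] + 2*d < z - 5 && b <= 3)) ==> (!(d >= -6)))
Answer: WP = ((store(mem, 1, z - 5)[d] + 2*d < z - 5 && b <= 3) ==> (!(d >= -6))) && ((!(store(mem, 1, z - 5)[d] + 2*d < z - 5 && b <= 3)) ==> (!(d >= -6)))


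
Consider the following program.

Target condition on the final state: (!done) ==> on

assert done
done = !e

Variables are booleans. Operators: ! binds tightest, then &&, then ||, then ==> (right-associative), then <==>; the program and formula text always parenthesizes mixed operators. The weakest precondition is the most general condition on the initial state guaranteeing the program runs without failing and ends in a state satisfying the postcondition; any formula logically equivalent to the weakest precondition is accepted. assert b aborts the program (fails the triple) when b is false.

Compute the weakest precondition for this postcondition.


Working backward. After the program, (!done) ==> on must hold.
Before done := !e: e ==> on
Before assert done: done && (e ==> on)
Answer: WP = done && (e ==> on)


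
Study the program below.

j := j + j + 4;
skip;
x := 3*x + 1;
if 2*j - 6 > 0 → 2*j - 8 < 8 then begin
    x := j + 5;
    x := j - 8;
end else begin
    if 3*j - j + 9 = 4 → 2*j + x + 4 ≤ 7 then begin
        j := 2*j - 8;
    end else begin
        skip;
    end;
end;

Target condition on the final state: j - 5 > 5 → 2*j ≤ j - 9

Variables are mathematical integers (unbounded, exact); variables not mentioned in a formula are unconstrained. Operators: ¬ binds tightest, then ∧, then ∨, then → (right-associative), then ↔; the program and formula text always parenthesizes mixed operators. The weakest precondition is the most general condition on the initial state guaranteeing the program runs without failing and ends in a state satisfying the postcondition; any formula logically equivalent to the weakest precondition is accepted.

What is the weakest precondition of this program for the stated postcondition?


Working backward. After the program, the postcondition j - 5 > 5 → 2*j ≤ j - 9 must hold; in canonical form it is j > 10 → j ≤ -9.
Then branch requires j > 10 → j ≤ -9; else branch requires ((2*j = -5 → 2*j + x ≤ 3) → (2*j > 18 → 2*j ≤ -1)) ∧ ((¬(2*j = -5 → 2*j + x ≤ 3)) → (j > 10 → j ≤ -9)).
Before the if: ((2*j > 6 → 2*j < 16) → (j > 10 → j ≤ -9)) ∧ ((¬(2*j > 6 → 2*j < 16)) → (((2*j = -5 → 2*j + x ≤ 3) → (2*j > 18 → 2*j ≤ -1)) ∧ ((¬(2*j = -5 → 2*j + x ≤ 3)) → (j > 10 → j ≤ -9))))
Before x := 3*x + 1: ((2*j > 6 → 2*j < 16) → (j > 10 → j ≤ -9)) ∧ ((¬(2*j > 6 → 2*j < 16)) → (((2*j = -5 → 2*j + 3*x ≤ 2) → (2*j > 18 → 2*j ≤ -1)) ∧ ((¬(2*j = -5 → 2*j + 3*x ≤ 2)) → (j > 10 → j ≤ -9))))
Before skip: ((2*j > 6 → 2*j < 16) → (j > 10 → j ≤ -9)) ∧ ((¬(2*j > 6 → 2*j < 16)) → (((2*j = -5 → 2*j + 3*x ≤ 2) → (2*j > 18 → 2*j ≤ -1)) ∧ ((¬(2*j = -5 → 2*j + 3*x ≤ 2)) → (j > 10 → j ≤ -9))))
Before j := j + j + 4: ((4*j > -2 → 4*j < 8) → (2*j > 6 → 2*j ≤ -13)) ∧ ((¬(4*j > -2 → 4*j < 8)) → (((4*j = -13 → 4*j + 3*x ≤ -6) → (4*j > 10 → 4*j ≤ -9)) ∧ ((¬(4*j = -13 → 4*j + 3*x ≤ -6)) → (2*j > 6 → 2*j ≤ -13))))
Answer: WP = ((4*j > -2 → 4*j < 8) → (2*j > 6 → 2*j ≤ -13)) ∧ ((¬(4*j > -2 → 4*j < 8)) → (((4*j = -13 → 4*j + 3*x ≤ -6) → (4*j > 10 → 4*j ≤ -9)) ∧ ((¬(4*j = -13 → 4*j + 3*x ≤ -6)) → (2*j > 6 → 2*j ≤ -13))))


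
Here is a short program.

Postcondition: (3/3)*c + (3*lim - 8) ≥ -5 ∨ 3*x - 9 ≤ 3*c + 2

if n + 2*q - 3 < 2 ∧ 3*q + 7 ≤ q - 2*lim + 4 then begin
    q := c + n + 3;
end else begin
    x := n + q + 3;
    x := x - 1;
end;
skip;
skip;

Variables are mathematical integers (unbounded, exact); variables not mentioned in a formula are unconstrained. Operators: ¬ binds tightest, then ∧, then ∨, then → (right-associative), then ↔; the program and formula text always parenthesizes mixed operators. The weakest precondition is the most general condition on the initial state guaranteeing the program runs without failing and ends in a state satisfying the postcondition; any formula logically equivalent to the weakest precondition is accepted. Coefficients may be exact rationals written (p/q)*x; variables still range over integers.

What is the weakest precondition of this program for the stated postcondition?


Working backward. After the program, the postcondition (3/3)*c + (3*lim - 8) ≥ -5 ∨ 3*x - 9 ≤ 3*c + 2 must hold; in canonical form it is c + 3*lim ≥ 3 ∨ 3*x ≤ 3*c + 11.
Before skip: c + 3*lim ≥ 3 ∨ 3*x ≤ 3*c + 11
Before skip: c + 3*lim ≥ 3 ∨ 3*x ≤ 3*c + 11
Then branch requires c + 3*lim ≥ 3 ∨ 3*x ≤ 3*c + 11; else branch requires c + 3*lim ≥ 3 ∨ 3*n + 3*q ≤ 3*c + 5.
Before the if: ((n + 2*q < 5 ∧ 2*lim + 2*q ≤ -3) → (c + 3*lim ≥ 3 ∨ 3*x ≤ 3*c + 11)) ∧ ((¬(n + 2*q < 5 ∧ 2*lim + 2*q ≤ -3)) → (c + 3*lim ≥ 3 ∨ 3*n + 3*q ≤ 3*c + 5))
Answer: WP = ((n + 2*q < 5 ∧ 2*lim + 2*q ≤ -3) → (c + 3*lim ≥ 3 ∨ 3*x ≤ 3*c + 11)) ∧ ((¬(n + 2*q < 5 ∧ 2*lim + 2*q ≤ -3)) → (c + 3*lim ≥ 3 ∨ 3*n + 3*q ≤ 3*c + 5))


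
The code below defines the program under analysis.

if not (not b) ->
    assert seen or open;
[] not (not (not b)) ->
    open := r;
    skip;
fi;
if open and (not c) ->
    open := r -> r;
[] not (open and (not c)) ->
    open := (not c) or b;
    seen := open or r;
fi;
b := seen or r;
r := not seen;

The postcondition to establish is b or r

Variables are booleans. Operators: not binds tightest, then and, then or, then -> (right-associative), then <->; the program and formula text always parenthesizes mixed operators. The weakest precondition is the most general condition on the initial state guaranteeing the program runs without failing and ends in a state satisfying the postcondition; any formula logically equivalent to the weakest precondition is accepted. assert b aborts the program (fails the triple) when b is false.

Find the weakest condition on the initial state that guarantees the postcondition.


Working backward. After the program, b or r must hold.
Before r := not seen: b or (not seen)
Before b := seen or r: true
Then branch requires true; else branch requires true.
Before the if: true
Then branch requires seen or open; else branch requires true.
Before the if: b -> (seen or open)
Answer: WP = b -> (seen or open)


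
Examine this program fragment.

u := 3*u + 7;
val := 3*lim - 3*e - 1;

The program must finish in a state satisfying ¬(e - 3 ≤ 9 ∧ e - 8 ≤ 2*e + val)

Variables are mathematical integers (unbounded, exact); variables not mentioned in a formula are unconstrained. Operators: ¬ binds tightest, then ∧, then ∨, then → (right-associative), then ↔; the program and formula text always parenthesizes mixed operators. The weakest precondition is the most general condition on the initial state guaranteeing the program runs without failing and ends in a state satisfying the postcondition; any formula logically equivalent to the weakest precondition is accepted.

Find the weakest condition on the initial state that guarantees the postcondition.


Working backward. After the program, the postcondition ¬(e - 3 ≤ 9 ∧ e - 8 ≤ 2*e + val) must hold; in canonical form it is ¬(e ≤ 12 ∧ e + val ≥ -8).
Before val := 3*lim - 3*e - 1: ¬(e ≤ 12 ∧ 3*lim ≥ 2*e - 7)
Before u := 3*u + 7: ¬(e ≤ 12 ∧ 3*lim ≥ 2*e - 7)
Answer: WP = ¬(e ≤ 12 ∧ 3*lim ≥ 2*e - 7)


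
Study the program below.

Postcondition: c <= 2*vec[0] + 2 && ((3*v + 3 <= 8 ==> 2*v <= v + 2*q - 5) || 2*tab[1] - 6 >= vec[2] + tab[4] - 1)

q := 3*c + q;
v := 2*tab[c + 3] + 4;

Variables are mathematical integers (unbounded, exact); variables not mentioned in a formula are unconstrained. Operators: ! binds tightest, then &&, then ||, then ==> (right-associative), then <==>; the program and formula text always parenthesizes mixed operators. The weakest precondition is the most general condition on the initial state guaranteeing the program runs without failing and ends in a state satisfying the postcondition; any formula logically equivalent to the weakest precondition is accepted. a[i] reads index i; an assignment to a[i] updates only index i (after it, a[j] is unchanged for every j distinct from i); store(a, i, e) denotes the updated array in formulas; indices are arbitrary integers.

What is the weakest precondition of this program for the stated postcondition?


Working backward. After the program, the postcondition c <= 2*vec[0] + 2 && ((3*v + 3 <= 8 ==> 2*v <= v + 2*q - 5) || 2*tab[1] - 6 >= vec[2] + tab[4] - 1) must hold; in canonical form it is c <= 2*vec[0] + 2 && ((3*v <= 5 ==> v <= 2*q - 5) || 2*tab[1] >= tab[4] + vec[2] + 5).
Before v := 2*tab[c + 3] + 4: c <= 2*vec[0] + 2 && ((6*tab[c + 3] <= -7 ==> 2*tab[c + 3] <= 2*q - 9) || 2*tab[1] >= tab[4] + vec[2] + 5)
Before q := 3*c + q: c <= 2*vec[0] + 2 && ((6*tab[c + 3] <= -7 ==> 2*tab[c + 3] <= 6*c + 2*q - 9) || 2*tab[1] >= tab[4] + vec[2] + 5)
Answer: WP = c <= 2*vec[0] + 2 && ((6*tab[c + 3] <= -7 ==> 2*tab[c + 3] <= 6*c + 2*q - 9) || 2*tab[1] >= tab[4] + vec[2] + 5)


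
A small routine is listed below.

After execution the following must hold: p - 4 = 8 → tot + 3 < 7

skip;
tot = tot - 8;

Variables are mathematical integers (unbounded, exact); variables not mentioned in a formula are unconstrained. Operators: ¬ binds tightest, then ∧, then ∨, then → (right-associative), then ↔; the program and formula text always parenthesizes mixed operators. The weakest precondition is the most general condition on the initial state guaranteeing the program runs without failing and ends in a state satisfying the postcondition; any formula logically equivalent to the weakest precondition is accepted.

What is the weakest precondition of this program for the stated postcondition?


Working backward. After the program, the postcondition p - 4 = 8 → tot + 3 < 7 must hold; in canonical form it is p = 12 → tot < 4.
Before tot := tot - 8: p = 12 → tot < 12
Before skip: p = 12 → tot < 12
Answer: WP = p = 12 → tot < 12


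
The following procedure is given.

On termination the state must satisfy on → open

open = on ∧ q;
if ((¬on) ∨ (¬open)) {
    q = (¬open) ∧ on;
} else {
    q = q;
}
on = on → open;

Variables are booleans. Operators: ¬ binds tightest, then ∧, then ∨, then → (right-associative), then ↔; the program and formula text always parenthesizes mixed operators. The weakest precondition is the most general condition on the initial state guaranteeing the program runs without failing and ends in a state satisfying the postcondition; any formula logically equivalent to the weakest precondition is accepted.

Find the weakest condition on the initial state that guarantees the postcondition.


Working backward. After the program, on → open must hold.
Before on := on → open: (on → open) → open
Then branch requires (on → open) → open; else branch requires (on → open) → open.
Before the if: (((¬on) ∨ (¬open)) → ((on → open) → open)) ∧ ((¬((¬on) ∨ (¬open))) → ((on → open) → open))
Before open := on ∧ q: (((¬on) ∨ (¬(on ∧ q))) → ((on → (on ∧ q)) → (on ∧ q))) ∧ ((¬((¬on) ∨ (¬(on ∧ q)))) → ((on → (on ∧ q)) → (on ∧ q)))
Answer: WP = (((¬on) ∨ (¬(on ∧ q))) → ((on → (on ∧ q)) → (on ∧ q))) ∧ ((¬((¬on) ∨ (¬(on ∧ q)))) → ((on → (on ∧ q)) → (on ∧ q)))


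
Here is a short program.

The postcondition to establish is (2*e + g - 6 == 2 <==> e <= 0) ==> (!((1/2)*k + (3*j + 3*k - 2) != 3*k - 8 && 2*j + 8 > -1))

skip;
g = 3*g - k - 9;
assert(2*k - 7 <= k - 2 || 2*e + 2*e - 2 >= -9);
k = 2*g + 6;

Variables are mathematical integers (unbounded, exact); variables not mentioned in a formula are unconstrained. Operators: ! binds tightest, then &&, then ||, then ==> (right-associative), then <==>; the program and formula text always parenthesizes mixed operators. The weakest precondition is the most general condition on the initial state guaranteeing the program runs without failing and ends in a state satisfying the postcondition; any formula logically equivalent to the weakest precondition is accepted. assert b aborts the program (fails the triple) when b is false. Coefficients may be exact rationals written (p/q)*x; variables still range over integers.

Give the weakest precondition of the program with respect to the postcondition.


Working backward. After the program, the postcondition (2*e + g - 6 == 2 <==> e <= 0) ==> (!((1/2)*k + (3*j + 3*k - 2) != 3*k - 8 && 2*j + 8 > -1)) must hold; in canonical form it is (2*e + g == 8 <==> e <= 0) ==> (!(3*j + (1/2)*k != -6 && 2*j > -9)).
Before k := 2*g + 6: (2*e + g == 8 <==> e <= 0) ==> (!(g + 3*j != -9 && 2*j > -9))
Before assert 2*k - 7 <= k - 2 || 2*e + 2*e - 2 >= -9: (k <= 5 || 4*e >= -7) && ((2*e + g == 8 <==> e <= 0) ==> (!(g + 3*j != -9 && 2*j > -9)))
Before g := 3*g - k - 9: (k <= 5 || 4*e >= -7) && ((2*e + 3*g == k + 17 <==> e <= 0) ==> (!(3*g + 3*j != k && 2*j > -9)))
Before skip: (k <= 5 || 4*e >= -7) && ((2*e + 3*g == k + 17 <==> e <= 0) ==> (!(3*g + 3*j != k && 2*j > -9)))
Answer: WP = (k <= 5 || 4*e >= -7) && ((2*e + 3*g == k + 17 <==> e <= 0) ==> (!(3*g + 3*j != k && 2*j > -9)))


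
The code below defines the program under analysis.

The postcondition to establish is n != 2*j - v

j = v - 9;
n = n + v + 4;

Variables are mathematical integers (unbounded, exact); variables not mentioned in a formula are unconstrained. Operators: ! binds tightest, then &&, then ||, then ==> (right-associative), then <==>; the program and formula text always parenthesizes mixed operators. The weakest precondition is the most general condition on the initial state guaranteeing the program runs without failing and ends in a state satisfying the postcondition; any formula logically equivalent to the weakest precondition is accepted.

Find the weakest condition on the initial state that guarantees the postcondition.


Working backward. After the program, the postcondition n != 2*j - v must hold; in canonical form it is n + v != 2*j.
Before n := n + v + 4: n + 2*v != 2*j - 4
Before j := v - 9: n != -22
Answer: WP = n != -22


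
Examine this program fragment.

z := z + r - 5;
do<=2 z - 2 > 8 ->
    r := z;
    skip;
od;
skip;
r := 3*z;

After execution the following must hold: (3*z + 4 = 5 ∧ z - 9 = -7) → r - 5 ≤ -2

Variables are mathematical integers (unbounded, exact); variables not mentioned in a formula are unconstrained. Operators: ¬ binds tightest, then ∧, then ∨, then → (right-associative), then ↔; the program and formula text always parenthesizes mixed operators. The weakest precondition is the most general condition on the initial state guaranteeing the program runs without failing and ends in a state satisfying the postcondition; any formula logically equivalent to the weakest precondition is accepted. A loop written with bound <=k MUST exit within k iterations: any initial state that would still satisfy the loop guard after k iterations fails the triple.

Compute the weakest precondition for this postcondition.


Working backward. After the program, the postcondition (3*z + 4 = 5 ∧ z - 9 = -7) → r - 5 ≤ -2 must hold; in canonical form it is (3*z = 1 ∧ z = 2) → r ≤ 3.
Before r := 3*z: (3*z = 1 ∧ z = 2) → 3*z ≤ 3
Before skip: (3*z = 1 ∧ z = 2) → 3*z ≤ 3
Before the loop (bound <=2), unroll the exhaustion recursion (WP_0 = exit-now case; WP_j = one more guarded iteration, up to j = 2):
  WP_0: (¬(z > 10)) ∧ ((3*z = 1 ∧ z = 2) → 3*z ≤ 3)
  WP_1: (z > 10 → ((¬(z > 10)) ∧ ((3*z = 1 ∧ z = 2) → 3*z ≤ 3))) ∧ ((¬(z > 10)) → ((3*z = 1 ∧ z = 2) → 3*z ≤ 3))
  WP_2: (z > 10 → ((z > 10 → ((¬(z > 10)) ∧ ((3*z = 1 ∧ z = 2) → 3*z ≤ 3))) ∧ ((¬(z > 10)) → ((3*z = 1 ∧ z = 2) → 3*z ≤ 3)))) ∧ ((¬(z > 10)) → ((3*z = 1 ∧ z = 2) → 3*z ≤ 3))
So before the loop: (z > 10 → ((z > 10 → ((¬(z > 10)) ∧ ((3*z = 1 ∧ z = 2) → 3*z ≤ 3))) ∧ ((¬(z > 10)) → ((3*z = 1 ∧ z = 2) → 3*z ≤ 3)))) ∧ ((¬(z > 10)) → ((3*z = 1 ∧ z = 2) → 3*z ≤ 3))
Before z := z + r - 5: (r + z > 15 → ((r + z > 15 → ((¬(r + z > 15)) ∧ ((3*r + 3*z = 16 ∧ r + z = 7) → 3*r + 3*z ≤ 18))) ∧ ((¬(r + z > 15)) → ((3*r + 3*z = 16 ∧ r + z = 7) → 3*r + 3*z ≤ 18)))) ∧ ((¬(r + z > 15)) → ((3*r + 3*z = 16 ∧ r + z = 7) → 3*r + 3*z ≤ 18))
Answer: WP = (r + z > 15 → ((r + z > 15 → ((¬(r + z > 15)) ∧ ((3*r + 3*z = 16 ∧ r + z = 7) → 3*r + 3*z ≤ 18))) ∧ ((¬(r + z > 15)) → ((3*r + 3*z = 16 ∧ r + z = 7) → 3*r + 3*z ≤ 18)))) ∧ ((¬(r + z > 15)) → ((3*r + 3*z = 16 ∧ r + z = 7) → 3*r + 3*z ≤ 18))


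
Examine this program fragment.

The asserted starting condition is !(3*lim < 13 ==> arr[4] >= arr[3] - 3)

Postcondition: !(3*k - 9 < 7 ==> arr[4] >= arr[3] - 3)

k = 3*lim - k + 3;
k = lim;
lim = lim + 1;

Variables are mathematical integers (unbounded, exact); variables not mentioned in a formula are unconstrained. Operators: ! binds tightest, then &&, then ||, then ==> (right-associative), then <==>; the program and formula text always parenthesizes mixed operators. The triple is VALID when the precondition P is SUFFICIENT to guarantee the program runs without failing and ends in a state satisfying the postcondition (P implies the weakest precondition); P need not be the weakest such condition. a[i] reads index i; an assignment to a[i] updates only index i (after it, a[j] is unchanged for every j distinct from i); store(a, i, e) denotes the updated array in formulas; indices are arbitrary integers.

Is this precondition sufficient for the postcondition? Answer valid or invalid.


Working backward. After the program, the postcondition !(3*k - 9 < 7 ==> arr[4] >= arr[3] - 3) must hold; in canonical form it is !(3*k < 16 ==> arr[4] >= arr[3] - 3).
Before lim := lim + 1: !(3*k < 16 ==> arr[4] >= arr[3] - 3)
Before k := lim: !(3*lim < 16 ==> arr[4] >= arr[3] - 3)
Before k := 3*lim - k + 3: !(3*lim < 16 ==> arr[4] >= arr[3] - 3)
The weakest precondition is !(3*lim < 16 ==> arr[4] >= arr[3] - 3).
Check whether !(3*lim < 13 ==> arr[4] >= arr[3] - 3) implies it.
Every state satisfying the precondition satisfies the weakest precondition: the implication holds.
Answer: valid


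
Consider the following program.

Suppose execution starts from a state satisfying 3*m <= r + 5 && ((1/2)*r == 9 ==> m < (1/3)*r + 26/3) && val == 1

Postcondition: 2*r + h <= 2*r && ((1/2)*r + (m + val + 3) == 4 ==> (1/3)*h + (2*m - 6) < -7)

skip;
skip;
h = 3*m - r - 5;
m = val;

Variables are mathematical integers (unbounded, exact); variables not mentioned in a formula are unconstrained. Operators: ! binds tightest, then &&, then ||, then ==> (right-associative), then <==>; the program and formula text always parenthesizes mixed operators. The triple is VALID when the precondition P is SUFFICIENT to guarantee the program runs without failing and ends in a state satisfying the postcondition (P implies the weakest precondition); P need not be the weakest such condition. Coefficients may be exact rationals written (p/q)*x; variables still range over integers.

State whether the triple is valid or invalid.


Working backward. After the program, the postcondition 2*r + h <= 2*r && ((1/2)*r + (m + val + 3) == 4 ==> (1/3)*h + (2*m - 6) < -7) must hold; in canonical form it is h <= 0 && (m + (1/2)*r + val == 1 ==> (1/3)*h + 2*m < -1).
Before m := val: h <= 0 && ((1/2)*r + 2*val == 1 ==> (1/3)*h + 2*val < -1)
Before h := 3*m - r - 5: 3*m <= r + 5 && ((1/2)*r + 2*val == 1 ==> m + 2*val < (1/3)*r + 2/3)
Before skip: 3*m <= r + 5 && ((1/2)*r + 2*val == 1 ==> m + 2*val < (1/3)*r + 2/3)
Before skip: 3*m <= r + 5 && ((1/2)*r + 2*val == 1 ==> m + 2*val < (1/3)*r + 2/3)
The weakest precondition is 3*m <= r + 5 && ((1/2)*r + 2*val == 1 ==> m + 2*val < (1/3)*r + 2/3).
Check whether 3*m <= r + 5 && ((1/2)*r == 9 ==> m < (1/3)*r + 26/3) && val == 1 implies it.
Countermodel: at the initial state m = -2, r = -2, val = 1, the precondition holds but the weakest precondition fails.
Answer: invalid


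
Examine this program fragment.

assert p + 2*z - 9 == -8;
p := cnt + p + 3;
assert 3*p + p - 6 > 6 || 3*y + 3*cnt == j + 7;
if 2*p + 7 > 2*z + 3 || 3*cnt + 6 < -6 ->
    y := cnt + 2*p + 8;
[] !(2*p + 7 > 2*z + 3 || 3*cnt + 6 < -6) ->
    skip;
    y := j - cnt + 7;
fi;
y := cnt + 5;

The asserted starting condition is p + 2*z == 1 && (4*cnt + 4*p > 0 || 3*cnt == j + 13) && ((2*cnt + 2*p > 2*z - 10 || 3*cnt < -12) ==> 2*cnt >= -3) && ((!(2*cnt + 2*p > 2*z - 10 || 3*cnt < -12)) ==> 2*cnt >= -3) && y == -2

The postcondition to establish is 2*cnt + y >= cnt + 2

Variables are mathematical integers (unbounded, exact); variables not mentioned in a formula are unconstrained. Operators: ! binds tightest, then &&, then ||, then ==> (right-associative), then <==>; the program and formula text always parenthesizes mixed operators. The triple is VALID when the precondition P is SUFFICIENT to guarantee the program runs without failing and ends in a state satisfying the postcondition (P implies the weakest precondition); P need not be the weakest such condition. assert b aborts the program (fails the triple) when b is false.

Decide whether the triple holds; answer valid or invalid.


Working backward. After the program, the postcondition 2*cnt + y >= cnt + 2 must hold; in canonical form it is cnt + y >= 2.
Before y := cnt + 5: 2*cnt >= -3
Then branch requires 2*cnt >= -3; else branch requires 2*cnt >= -3.
Before the if: ((2*p > 2*z - 4 || 3*cnt < -12) ==> 2*cnt >= -3) && ((!(2*p > 2*z - 4 || 3*cnt < -12)) ==> 2*cnt >= -3)
Before assert 3*p + p - 6 > 6 || 3*y + 3*cnt == j + 7: (4*p > 12 || 3*cnt + 3*y == j + 7) && ((2*p > 2*z - 4 || 3*cnt < -12) ==> 2*cnt >= -3) && ((!(2*p > 2*z - 4 || 3*cnt < -12)) ==> 2*cnt >= -3)
Before p := cnt + p + 3: (4*cnt + 4*p > 0 || 3*cnt + 3*y == j + 7) && ((2*cnt + 2*p > 2*z - 10 || 3*cnt < -12) ==> 2*cnt >= -3) && ((!(2*cnt + 2*p > 2*z - 10 || 3*cnt < -12)) ==> 2*cnt >= -3)
Before assert p + 2*z - 9 == -8: p + 2*z == 1 && (4*cnt + 4*p > 0 || 3*cnt + 3*y == j + 7) && ((2*cnt + 2*p > 2*z - 10 || 3*cnt < -12) ==> 2*cnt >= -3) && ((!(2*cnt + 2*p > 2*z - 10 || 3*cnt < -12)) ==> 2*cnt >= -3)
The weakest precondition is p + 2*z == 1 && (4*cnt + 4*p > 0 || 3*cnt + 3*y == j + 7) && ((2*cnt + 2*p > 2*z - 10 || 3*cnt < -12) ==> 2*cnt >= -3) && ((!(2*cnt + 2*p > 2*z - 10 || 3*cnt < -12)) ==> 2*cnt >= -3).
Check whether p + 2*z == 1 && (4*cnt + 4*p > 0 || 3*cnt == j + 13) && ((2*cnt + 2*p > 2*z - 10 || 3*cnt < -12) ==> 2*cnt >= -3) && ((!(2*cnt + 2*p > 2*z - 10 || 3*cnt < -12)) ==> 2*cnt >= -3) && y == -2 implies it.
Every state satisfying the precondition satisfies the weakest precondition: the implication holds.
Answer: valid


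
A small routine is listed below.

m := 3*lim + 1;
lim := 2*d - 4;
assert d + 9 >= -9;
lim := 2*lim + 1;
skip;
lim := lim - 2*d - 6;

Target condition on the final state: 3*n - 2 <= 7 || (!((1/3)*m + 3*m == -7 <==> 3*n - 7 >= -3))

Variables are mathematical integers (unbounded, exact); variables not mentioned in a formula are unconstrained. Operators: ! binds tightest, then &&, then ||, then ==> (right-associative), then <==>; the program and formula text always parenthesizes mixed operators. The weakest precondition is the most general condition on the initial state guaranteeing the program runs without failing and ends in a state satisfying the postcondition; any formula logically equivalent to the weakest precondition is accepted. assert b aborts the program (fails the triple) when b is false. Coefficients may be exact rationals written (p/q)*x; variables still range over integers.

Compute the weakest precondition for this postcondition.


Working backward. After the program, the postcondition 3*n - 2 <= 7 || (!((1/3)*m + 3*m == -7 <==> 3*n - 7 >= -3)) must hold; in canonical form it is 3*n <= 9 || (!((10/3)*m == -7 <==> 3*n >= 4)).
Before lim := lim - 2*d - 6: 3*n <= 9 || (!((10/3)*m == -7 <==> 3*n >= 4))
Before skip: 3*n <= 9 || (!((10/3)*m == -7 <==> 3*n >= 4))
Before lim := 2*lim + 1: 3*n <= 9 || (!((10/3)*m == -7 <==> 3*n >= 4))
Before assert d + 9 >= -9: d >= -18 && (3*n <= 9 || (!((10/3)*m == -7 <==> 3*n >= 4)))
Before lim := 2*d - 4: d >= -18 && (3*n <= 9 || (!((10/3)*m == -7 <==> 3*n >= 4)))
Before m := 3*lim + 1: d >= -18 && (3*n <= 9 || (!(10*lim == -31/3 <==> 3*n >= 4)))
Answer: WP = d >= -18 && (3*n <= 9 || (!(10*lim == -31/3 <==> 3*n >= 4)))


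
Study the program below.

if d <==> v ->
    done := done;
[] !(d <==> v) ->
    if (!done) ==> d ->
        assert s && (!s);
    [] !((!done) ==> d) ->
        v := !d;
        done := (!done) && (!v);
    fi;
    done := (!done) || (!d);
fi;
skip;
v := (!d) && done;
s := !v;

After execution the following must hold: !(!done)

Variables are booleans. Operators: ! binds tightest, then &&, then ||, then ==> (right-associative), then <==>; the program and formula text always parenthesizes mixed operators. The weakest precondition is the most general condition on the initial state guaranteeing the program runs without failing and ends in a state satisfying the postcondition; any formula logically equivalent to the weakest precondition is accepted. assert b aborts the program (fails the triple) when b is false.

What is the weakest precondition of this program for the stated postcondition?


Working backward. After the program, the postcondition !(!done) must hold; in canonical form it is done.
Before s := !v: done
Before v := (!d) && done: done
Before skip: done
Then branch requires done; else branch requires (!((!done) ==> d)) && ((!((!done) ==> d)) ==> ((!((!done) && d)) || (!d))).
Before the if: ((d <==> v) ==> done) && ((!(d <==> v)) ==> ((!((!done) ==> d)) && ((!((!done) ==> d)) ==> ((!((!done) && d)) || (!d)))))
Answer: WP = ((d <==> v) ==> done) && ((!(d <==> v)) ==> ((!((!done) ==> d)) && ((!((!done) ==> d)) ==> ((!((!done) && d)) || (!d)))))


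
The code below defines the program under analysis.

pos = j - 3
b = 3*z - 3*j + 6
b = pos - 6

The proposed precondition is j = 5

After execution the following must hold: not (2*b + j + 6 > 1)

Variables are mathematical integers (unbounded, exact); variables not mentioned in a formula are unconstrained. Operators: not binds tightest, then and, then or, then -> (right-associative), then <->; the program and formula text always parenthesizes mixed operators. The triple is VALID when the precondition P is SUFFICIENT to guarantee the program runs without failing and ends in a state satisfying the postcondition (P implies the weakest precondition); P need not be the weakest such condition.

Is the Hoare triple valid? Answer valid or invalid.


Working backward. After the program, the postcondition not (2*b + j + 6 > 1) must hold; in canonical form it is not (2*b + j > -5).
Before b := pos - 6: not (j + 2*pos > 7)
Before b := 3*z - 3*j + 6: not (j + 2*pos > 7)
Before pos := j - 3: not (3*j > 13)
The weakest precondition is not (3*j > 13).
Check whether j = 5 implies it.
Countermodel: at the initial state j = 5, the precondition holds but the weakest precondition fails.
Answer: invalid


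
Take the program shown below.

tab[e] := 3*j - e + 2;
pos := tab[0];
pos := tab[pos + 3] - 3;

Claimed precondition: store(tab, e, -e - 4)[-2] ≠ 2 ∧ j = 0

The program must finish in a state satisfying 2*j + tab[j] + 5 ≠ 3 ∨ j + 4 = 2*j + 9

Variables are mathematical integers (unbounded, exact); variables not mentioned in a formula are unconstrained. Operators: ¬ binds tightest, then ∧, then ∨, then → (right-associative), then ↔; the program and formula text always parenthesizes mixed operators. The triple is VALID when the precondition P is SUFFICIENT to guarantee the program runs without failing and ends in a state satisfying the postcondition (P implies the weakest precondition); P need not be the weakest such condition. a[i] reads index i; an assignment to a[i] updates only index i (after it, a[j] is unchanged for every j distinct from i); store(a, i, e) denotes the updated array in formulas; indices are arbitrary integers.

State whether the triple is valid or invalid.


Working backward. After the program, the postcondition 2*j + tab[j] + 5 ≠ 3 ∨ j + 4 = 2*j + 9 must hold; in canonical form it is tab[j] + 2*j ≠ -2 ∨ j = -5.
Before pos := tab[pos + 3] - 3: tab[j] + 2*j ≠ -2 ∨ j = -5
Before pos := tab[0]: tab[j] + 2*j ≠ -2 ∨ j = -5
Before tab[e] := 3*j - e + 2: store(tab, e, -e + 3*j + 2)[j] + 2*j ≠ -2 ∨ j = -5
The weakest precondition is store(tab, e, -e + 3*j + 2)[j] + 2*j ≠ -2 ∨ j = -5.
Check whether store(tab, e, -e - 4)[-2] ≠ 2 ∧ j = 0 implies it.
Countermodel: at the initial state e = -3, j = 0, tab = {[-3] = 3, [-2] = 7, [0] = -2, elsewhere 3}, the precondition holds but the weakest precondition fails.
Answer: invalid


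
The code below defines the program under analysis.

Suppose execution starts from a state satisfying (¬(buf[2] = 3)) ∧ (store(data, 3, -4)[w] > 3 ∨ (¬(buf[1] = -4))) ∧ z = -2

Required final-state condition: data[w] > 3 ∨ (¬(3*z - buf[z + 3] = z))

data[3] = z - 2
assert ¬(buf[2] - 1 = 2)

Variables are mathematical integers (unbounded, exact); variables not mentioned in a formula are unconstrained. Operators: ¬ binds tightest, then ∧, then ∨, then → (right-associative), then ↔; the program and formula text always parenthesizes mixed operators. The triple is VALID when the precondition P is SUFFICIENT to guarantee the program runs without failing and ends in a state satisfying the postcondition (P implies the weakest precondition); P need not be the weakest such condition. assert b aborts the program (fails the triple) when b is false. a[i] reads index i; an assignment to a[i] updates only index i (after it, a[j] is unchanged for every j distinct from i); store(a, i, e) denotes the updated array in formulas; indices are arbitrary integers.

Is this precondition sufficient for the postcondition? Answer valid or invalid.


Working backward. After the program, the postcondition data[w] > 3 ∨ (¬(3*z - buf[z + 3] = z)) must hold; in canonical form it is data[w] > 3 ∨ (¬(2*z = buf[z + 3])).
Before assert ¬(buf[2] - 1 = 2): (¬(buf[2] = 3)) ∧ (data[w] > 3 ∨ (¬(2*z = buf[z + 3])))
Before data[3] := z - 2: (¬(buf[2] = 3)) ∧ (store(data, 3, z - 2)[w] > 3 ∨ (¬(2*z = buf[z + 3])))
The weakest precondition is (¬(buf[2] = 3)) ∧ (store(data, 3, z - 2)[w] > 3 ∨ (¬(2*z = buf[z + 3]))).
Check whether (¬(buf[2] = 3)) ∧ (store(data, 3, -4)[w] > 3 ∨ (¬(buf[1] = -4))) ∧ z = -2 implies it.
Every state satisfying the precondition satisfies the weakest precondition: the implication holds.
Answer: valid


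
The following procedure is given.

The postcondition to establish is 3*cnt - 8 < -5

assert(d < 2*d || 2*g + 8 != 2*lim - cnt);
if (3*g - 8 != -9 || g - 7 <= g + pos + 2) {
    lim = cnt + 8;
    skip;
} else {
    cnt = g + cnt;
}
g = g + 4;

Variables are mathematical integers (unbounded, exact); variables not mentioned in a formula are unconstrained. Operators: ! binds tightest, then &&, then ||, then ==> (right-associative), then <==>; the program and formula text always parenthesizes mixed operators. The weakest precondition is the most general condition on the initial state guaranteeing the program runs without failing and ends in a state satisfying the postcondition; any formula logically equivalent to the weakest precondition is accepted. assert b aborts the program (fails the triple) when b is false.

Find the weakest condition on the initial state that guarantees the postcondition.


Working backward. After the program, the postcondition 3*cnt - 8 < -5 must hold; in canonical form it is 3*cnt < 3.
Before g := g + 4: 3*cnt < 3
Then branch requires 3*cnt < 3; else branch requires 3*cnt + 3*g < 3.
Before the if: ((3*g != -1 || pos >= -9) ==> 3*cnt < 3) && ((!(3*g != -1 || pos >= -9)) ==> 3*cnt + 3*g < 3)
Before assert d < 2*d || 2*g + 8 != 2*lim - cnt: (d > 0 || cnt + 2*g != 2*lim - 8) && ((3*g != -1 || pos >= -9) ==> 3*cnt < 3) && ((!(3*g != -1 || pos >= -9)) ==> 3*cnt + 3*g < 3)
Answer: WP = (d > 0 || cnt + 2*g != 2*lim - 8) && ((3*g != -1 || pos >= -9) ==> 3*cnt < 3) && ((!(3*g != -1 || pos >= -9)) ==> 3*cnt + 3*g < 3)


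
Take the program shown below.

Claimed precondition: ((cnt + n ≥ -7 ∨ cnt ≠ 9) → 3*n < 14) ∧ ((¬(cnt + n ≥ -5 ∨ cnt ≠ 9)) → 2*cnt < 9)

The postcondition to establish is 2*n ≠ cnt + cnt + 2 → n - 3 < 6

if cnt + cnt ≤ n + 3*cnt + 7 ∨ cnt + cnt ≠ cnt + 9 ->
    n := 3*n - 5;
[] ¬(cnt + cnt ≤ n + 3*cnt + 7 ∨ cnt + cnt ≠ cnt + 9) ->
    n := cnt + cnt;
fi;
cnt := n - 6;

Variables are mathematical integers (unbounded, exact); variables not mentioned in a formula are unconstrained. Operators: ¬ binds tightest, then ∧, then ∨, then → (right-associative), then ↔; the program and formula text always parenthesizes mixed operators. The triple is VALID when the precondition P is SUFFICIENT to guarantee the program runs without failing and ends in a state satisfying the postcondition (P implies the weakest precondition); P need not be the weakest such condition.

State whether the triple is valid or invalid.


Working backward. After the program, the postcondition 2*n ≠ cnt + cnt + 2 → n - 3 < 6 must hold; in canonical form it is 2*n ≠ 2*cnt + 2 → n < 9.
Before cnt := n - 6: n < 9
Then branch requires 3*n < 14; else branch requires 2*cnt < 9.
Before the if: ((cnt + n ≥ -7 ∨ cnt ≠ 9) → 3*n < 14) ∧ ((¬(cnt + n ≥ -7 ∨ cnt ≠ 9)) → 2*cnt < 9)
The weakest precondition is ((cnt + n ≥ -7 ∨ cnt ≠ 9) → 3*n < 14) ∧ ((¬(cnt + n ≥ -7 ∨ cnt ≠ 9)) → 2*cnt < 9).
Check whether ((cnt + n ≥ -7 ∨ cnt ≠ 9) → 3*n < 14) ∧ ((¬(cnt + n ≥ -5 ∨ cnt ≠ 9)) → 2*cnt < 9) implies it.
Every state satisfying the precondition satisfies the weakest precondition: the implication holds.
Answer: valid


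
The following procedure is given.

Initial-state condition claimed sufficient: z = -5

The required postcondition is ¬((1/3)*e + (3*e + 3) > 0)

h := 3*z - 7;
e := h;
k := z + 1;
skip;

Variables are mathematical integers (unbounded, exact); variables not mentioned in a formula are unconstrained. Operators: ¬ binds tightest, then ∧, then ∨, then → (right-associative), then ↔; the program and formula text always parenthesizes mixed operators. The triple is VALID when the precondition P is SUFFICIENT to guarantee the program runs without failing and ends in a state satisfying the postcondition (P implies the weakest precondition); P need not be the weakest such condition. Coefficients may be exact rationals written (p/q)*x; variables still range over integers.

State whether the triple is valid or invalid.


Working backward. After the program, the postcondition ¬((1/3)*e + (3*e + 3) > 0) must hold; in canonical form it is ¬((10/3)*e > -3).
Before skip: ¬((10/3)*e > -3)
Before k := z + 1: ¬((10/3)*e > -3)
Before e := h: ¬((10/3)*h > -3)
Before h := 3*z - 7: ¬(10*z > 61/3)
The weakest precondition is ¬(10*z > 61/3).
Check whether z = -5 implies it.
Every state satisfying the precondition satisfies the weakest precondition: the implication holds.
Answer: valid


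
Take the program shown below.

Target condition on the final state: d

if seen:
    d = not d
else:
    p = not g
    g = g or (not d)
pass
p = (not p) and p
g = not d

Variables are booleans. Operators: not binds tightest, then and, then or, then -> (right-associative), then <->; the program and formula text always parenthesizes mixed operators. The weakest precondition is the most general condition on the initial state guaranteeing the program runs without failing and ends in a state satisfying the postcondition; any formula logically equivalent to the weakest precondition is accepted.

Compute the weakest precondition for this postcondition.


Working backward. After the program, d must hold.
Before g := not d: d
Before p := (not p) and p: d
Before skip: d
Then branch requires not d; else branch requires d.
Before the if: (seen -> (not d)) and ((not seen) -> d)
Answer: WP = (seen -> (not d)) and ((not seen) -> d)


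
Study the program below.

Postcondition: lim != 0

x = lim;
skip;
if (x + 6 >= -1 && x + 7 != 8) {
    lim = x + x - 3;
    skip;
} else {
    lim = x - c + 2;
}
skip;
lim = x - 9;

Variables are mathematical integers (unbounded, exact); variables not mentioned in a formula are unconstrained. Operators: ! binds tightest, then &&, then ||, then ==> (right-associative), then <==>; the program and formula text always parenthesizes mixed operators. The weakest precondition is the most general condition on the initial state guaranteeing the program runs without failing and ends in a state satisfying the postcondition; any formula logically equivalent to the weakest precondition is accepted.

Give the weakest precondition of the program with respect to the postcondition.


Working backward. After the program, lim != 0 must hold.
Before lim := x - 9: x != 9
Before skip: x != 9
Then branch requires x != 9; else branch requires x != 9.
Before the if: ((x >= -7 && x != 1) ==> x != 9) && ((!(x >= -7 && x != 1)) ==> x != 9)
Before skip: ((x >= -7 && x != 1) ==> x != 9) && ((!(x >= -7 && x != 1)) ==> x != 9)
Before x := lim: ((lim >= -7 && lim != 1) ==> lim != 9) && ((!(lim >= -7 && lim != 1)) ==> lim != 9)
Answer: WP = ((lim >= -7 && lim != 1) ==> lim != 9) && ((!(lim >= -7 && lim != 1)) ==> lim != 9)


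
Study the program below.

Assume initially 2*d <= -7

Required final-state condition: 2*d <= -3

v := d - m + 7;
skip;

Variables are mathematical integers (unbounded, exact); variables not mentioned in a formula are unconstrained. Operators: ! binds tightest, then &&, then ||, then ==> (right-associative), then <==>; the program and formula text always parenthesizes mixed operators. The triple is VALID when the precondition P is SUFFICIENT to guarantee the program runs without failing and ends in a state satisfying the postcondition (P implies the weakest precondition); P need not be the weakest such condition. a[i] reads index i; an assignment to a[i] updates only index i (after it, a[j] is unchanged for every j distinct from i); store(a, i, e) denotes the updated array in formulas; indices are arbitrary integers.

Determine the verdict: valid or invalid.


Working backward. After the program, 2*d <= -3 must hold.
Before skip: 2*d <= -3
Before v := d - m + 7: 2*d <= -3
The weakest precondition is 2*d <= -3.
Check whether 2*d <= -7 implies it.
Every state satisfying the precondition satisfies the weakest precondition: the implication holds.
Answer: valid
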